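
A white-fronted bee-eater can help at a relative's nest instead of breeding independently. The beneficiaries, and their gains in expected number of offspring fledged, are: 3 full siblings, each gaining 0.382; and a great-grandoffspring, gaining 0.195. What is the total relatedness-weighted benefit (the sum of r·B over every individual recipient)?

0.597375

r to a full sibling = 0.5 (full sibs share both parents — two paths of length 2: r = 2·(1/2)^2 = 1/2).
r to a great-grandoffspring = 1/8 (three parent–offspring links: r = (1/2)^3 = 1/8).
Summing one r·B term per recipient: 3·0.5·0.382 + 1·0.125·0.195 = 0.597375.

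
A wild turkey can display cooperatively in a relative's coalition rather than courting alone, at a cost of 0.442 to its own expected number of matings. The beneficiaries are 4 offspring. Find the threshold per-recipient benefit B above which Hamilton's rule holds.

0.221

r to an offspring = 0.5 (one parent–offspring link: r = (1/2)^1 = 1/2).
Hamilton's rule with n recipients of equal r: n·r·B > C, so B > C/(n·r) = 0.442/(4·0.5) = 0.221.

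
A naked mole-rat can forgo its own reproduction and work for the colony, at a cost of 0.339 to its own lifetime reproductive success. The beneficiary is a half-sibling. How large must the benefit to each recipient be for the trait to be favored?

r to a half-sibling = 0.25 (half-sibs share one parent — one path of length 2: r = (1/2)^2 = 1/4).
Hamilton's rule with n recipients of equal r: n·r·B > C, so B > C/(n·r) = 0.339/(1·0.25) = 1.356.

1.356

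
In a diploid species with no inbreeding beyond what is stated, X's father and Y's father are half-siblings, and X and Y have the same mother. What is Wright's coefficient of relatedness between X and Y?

0.3125

Independent pedigree routes through distinct common ancestors add.
X and Y are related in two ways: half first cousins through their fathers (r = 1/16) and half-sibs through their shared mother (r = 1/4).
r = 1/16 + 1/4 = 5/16 = 0.3125.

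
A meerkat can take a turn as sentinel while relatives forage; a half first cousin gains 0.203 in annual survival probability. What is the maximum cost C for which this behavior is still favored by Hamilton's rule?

0.0126875

r to a half first cousin = 0.0625 (half first cousins share one grandparent — one path of length 4: r = (1/2)^4 = 1/16).
Hamilton's rule: n·r·B > C, so the trait is favored while C < n·r·B = 1·0.0625·0.203 = 0.0126875.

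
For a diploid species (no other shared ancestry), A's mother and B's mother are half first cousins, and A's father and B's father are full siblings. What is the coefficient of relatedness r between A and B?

0.140625

With two independent routes of shared ancestry, r is the sum of the two contributions.
A and B are related in two ways: half second cousins through their mothers (r = 1/64) and first cousins through their fathers (r = 1/8).
r = 1/64 + 1/8 = 0.140625.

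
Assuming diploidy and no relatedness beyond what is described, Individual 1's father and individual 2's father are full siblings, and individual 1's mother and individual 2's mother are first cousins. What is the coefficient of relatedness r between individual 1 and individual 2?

0.15625

With two independent routes of shared ancestry, r is the sum of the two contributions.
Individual 1 and individual 2 are related in two ways: first cousins through their fathers (r = 1/8) and second cousins through their mothers (r = 1/32).
r = 1/8 + 1/32 = 0.15625.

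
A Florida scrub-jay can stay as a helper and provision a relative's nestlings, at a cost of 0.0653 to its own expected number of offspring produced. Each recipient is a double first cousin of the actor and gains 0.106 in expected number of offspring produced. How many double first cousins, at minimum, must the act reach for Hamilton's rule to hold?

3

r to a double first cousin = 1/4 (double first cousins share both grandparent pairs — four paths of length 4: r = 4·(1/2)^4 = 1/4).
Hamilton's rule: n·r·B > C  ⇒  n > C/(r·B) = 0.0653/(0.25·0.106) = 2.464.
The smallest integer exceeding 2.464 is 3.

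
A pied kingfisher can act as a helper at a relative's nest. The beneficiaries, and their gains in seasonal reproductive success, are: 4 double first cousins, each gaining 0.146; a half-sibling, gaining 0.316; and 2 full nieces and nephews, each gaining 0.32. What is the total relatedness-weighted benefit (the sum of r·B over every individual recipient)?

0.385

r to a double first cousin = 0.25 (double first cousins share both grandparent pairs — four paths of length 4: r = 4·(1/2)^4 = 1/4).
r to a half-sibling = 1/4 (half-sibs share one parent — one path of length 2: r = (1/2)^2 = 1/4).
r to a full niece or nephew = 0.25 (full aunt/uncle↔niece/nephew: two paths of length 3 through the shared grandparent pair: r = 2·(1/2)^3 = 1/4).
Summing one r·B term per recipient: 4·0.25·0.146 + 1·0.25·0.316 + 2·0.25·0.32 = 0.385.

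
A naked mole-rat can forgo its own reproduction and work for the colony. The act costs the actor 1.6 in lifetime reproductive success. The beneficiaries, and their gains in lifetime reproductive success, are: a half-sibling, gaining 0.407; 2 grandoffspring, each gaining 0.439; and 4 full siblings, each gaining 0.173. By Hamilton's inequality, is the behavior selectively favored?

Hamilton's rule: the trait is favored when the sum of r·B over every recipient exceeds the actor's cost C.
r to a half-sibling = 0.25 (half-sibs share one parent — one path of length 2: r = (1/2)^2 = 1/4).
r to a grandoffspring = 1/4 (two parent–offspring links: r = (1/2)^2 = 1/4).
r to a full sibling = 1/2 (full sibs share both parents — two paths of length 2: r = 2·(1/2)^2 = 1/2).
Summing one r·B term per recipient: 1·0.25·0.407 + 2·0.25·0.439 + 4·0.5·0.173 = 0.66725.
0.66725 < 1.6: the indirect benefit is less than the cost.

No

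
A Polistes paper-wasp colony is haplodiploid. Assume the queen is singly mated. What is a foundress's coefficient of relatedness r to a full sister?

Haplodiploid full sisters inherit their father's entire haploid genome identically (contributing 1/2) and on average half of their mother's contribution (1/2 · 1/2 = 1/4); r = 1/2 + 1/4 = 3/4.

0.75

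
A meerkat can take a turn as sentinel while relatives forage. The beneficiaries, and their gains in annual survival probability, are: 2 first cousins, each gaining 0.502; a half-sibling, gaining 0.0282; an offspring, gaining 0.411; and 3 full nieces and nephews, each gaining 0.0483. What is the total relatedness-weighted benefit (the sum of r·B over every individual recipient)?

r to a first cousin = 0.125 (first cousins share one grandparent pair — two paths of length 4: r = 2·(1/2)^4 = 1/8).
r to a half-sibling = 0.25 (half-sibs share one parent — one path of length 2: r = (1/2)^2 = 1/4).
r to an offspring = 1/2 (one parent–offspring link: r = (1/2)^1 = 1/2).
r to a full niece or nephew = 1/4 (full aunt/uncle↔niece/nephew: two paths of length 3 through the shared grandparent pair: r = 2·(1/2)^3 = 1/4).
Summing one r·B term per recipient: 2·0.125·0.502 + 1·0.25·0.0282 + 1·0.5·0.411 + 3·0.25·0.0483 = 0.374275.

0.374275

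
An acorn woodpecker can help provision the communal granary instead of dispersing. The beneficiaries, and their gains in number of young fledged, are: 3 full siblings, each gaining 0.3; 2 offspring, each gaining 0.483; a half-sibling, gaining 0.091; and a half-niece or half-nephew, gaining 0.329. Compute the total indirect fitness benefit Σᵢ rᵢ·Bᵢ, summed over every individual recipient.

r to a full sibling = 1/2 (full sibs share both parents — two paths of length 2: r = 2·(1/2)^2 = 1/2).
r to an offspring = 0.5 (one parent–offspring link: r = (1/2)^1 = 1/2).
r to a half-sibling = 0.25 (half-sibs share one parent — one path of length 2: r = (1/2)^2 = 1/4).
r to a half-niece or half-nephew = 1/8 (half-aunt/uncle↔niece/nephew: one path of length 3: r = (1/2)^3 = 1/8).
Summing one r·B term per recipient: 3·0.5·0.3 + 2·0.5·0.483 + 1·0.25·0.091 + 1·0.125·0.329 = 0.996875.

0.996875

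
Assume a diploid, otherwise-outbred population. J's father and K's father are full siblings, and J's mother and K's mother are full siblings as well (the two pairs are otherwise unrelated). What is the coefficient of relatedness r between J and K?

With two independent routes of shared ancestry, r is the sum of the two contributions.
J and K are related in two ways: first cousins through their fathers (r = 1/8) and first cousins through their mothers (r = 1/8) — i.e. double first cousins.
r = 1/8 + 1/8 = 0.25.

0.25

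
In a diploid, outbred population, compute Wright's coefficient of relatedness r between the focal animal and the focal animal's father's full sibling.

Each parent–offspring link contributes a factor of 1/2, and independent paths through distinct common ancestors add.
Full aunt/uncle↔niece/nephew: two paths of length 3 through the shared grandparent pair: r = 2·(1/2)^3 = 1/4.

0.25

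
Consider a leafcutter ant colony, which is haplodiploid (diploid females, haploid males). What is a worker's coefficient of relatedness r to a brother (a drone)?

0.25

Her haploid brother carries none of their father's genes and a random half of their mother's genome; that half matches the maternal half of her own genome with probability 1/2: r = 1/2 · 1/2 = 1/4.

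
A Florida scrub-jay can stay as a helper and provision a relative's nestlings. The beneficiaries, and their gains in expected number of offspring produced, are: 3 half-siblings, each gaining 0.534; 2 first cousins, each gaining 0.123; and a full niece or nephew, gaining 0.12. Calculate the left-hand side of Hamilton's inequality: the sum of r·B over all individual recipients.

0.46125

r to a half-sibling = 0.25 (half-sibs share one parent — one path of length 2: r = (1/2)^2 = 1/4).
r to a first cousin = 1/8 (first cousins share one grandparent pair — two paths of length 4: r = 2·(1/2)^4 = 1/8).
r to a full niece or nephew = 1/4 (full aunt/uncle↔niece/nephew: two paths of length 3 through the shared grandparent pair: r = 2·(1/2)^3 = 1/4).
Summing one r·B term per recipient: 3·0.25·0.534 + 2·0.125·0.123 + 1·0.25·0.12 = 0.46125.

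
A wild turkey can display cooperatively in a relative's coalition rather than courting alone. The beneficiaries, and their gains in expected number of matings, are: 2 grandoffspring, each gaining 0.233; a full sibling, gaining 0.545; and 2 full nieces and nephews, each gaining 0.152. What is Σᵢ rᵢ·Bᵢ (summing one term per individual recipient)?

r to a grandoffspring = 0.25 (two parent–offspring links: r = (1/2)^2 = 1/4).
r to a full sibling = 1/2 (full sibs share both parents — two paths of length 2: r = 2·(1/2)^2 = 1/2).
r to a full niece or nephew = 1/4 (full aunt/uncle↔niece/nephew: two paths of length 3 through the shared grandparent pair: r = 2·(1/2)^3 = 1/4).
Summing one r·B term per recipient: 2·0.25·0.233 + 1·0.5·0.545 + 2·0.25·0.152 = 0.465.

0.465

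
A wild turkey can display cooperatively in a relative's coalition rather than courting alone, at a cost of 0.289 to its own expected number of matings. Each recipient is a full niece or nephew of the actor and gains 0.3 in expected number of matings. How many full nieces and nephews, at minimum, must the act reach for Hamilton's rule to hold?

4

r to a full niece or nephew = 1/4 (full aunt/uncle↔niece/nephew: two paths of length 3 through the shared grandparent pair: r = 2·(1/2)^3 = 1/4).
Hamilton's rule: n·r·B > C  ⇒  n > C/(r·B) = 0.289/(0.25·0.3) = 3.853.
The smallest integer exceeding 3.853 is 4.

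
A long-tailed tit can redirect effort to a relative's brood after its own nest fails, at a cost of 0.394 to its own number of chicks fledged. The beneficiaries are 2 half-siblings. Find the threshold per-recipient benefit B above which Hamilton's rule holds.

0.788

r to a half-sibling = 1/4 (half-sibs share one parent — one path of length 2: r = (1/2)^2 = 1/4).
Hamilton's rule with n recipients of equal r: n·r·B > C, so B > C/(n·r) = 0.394/(2·0.25) = 0.788.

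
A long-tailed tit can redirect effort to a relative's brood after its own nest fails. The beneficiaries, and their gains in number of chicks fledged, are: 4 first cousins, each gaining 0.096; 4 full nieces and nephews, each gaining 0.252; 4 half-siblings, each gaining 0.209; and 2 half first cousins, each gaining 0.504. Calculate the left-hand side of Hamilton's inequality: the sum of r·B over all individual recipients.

0.572

r to a first cousin = 1/8 (first cousins share one grandparent pair — two paths of length 4: r = 2·(1/2)^4 = 1/8).
r to a full niece or nephew = 0.25 (full aunt/uncle↔niece/nephew: two paths of length 3 through the shared grandparent pair: r = 2·(1/2)^3 = 1/4).
r to a half-sibling = 1/4 (half-sibs share one parent — one path of length 2: r = (1/2)^2 = 1/4).
r to a half first cousin = 1/16 (half first cousins share one grandparent — one path of length 4: r = (1/2)^4 = 1/16).
Summing one r·B term per recipient: 4·0.125·0.096 + 4·0.25·0.252 + 4·0.25·0.209 + 2·0.0625·0.504 = 0.572.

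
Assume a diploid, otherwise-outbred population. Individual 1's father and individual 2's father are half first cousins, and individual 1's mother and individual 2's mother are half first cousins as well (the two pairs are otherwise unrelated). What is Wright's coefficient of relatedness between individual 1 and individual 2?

0.03125

Wright's path rule: contributions from independent ancestry routes add.
Individual 1 and individual 2 are related in two ways: half second cousins through their fathers (r = 1/64) and half second cousins through their mothers (r = 1/64).
r = 1/64 + 1/64 = 1/32 = 0.03125.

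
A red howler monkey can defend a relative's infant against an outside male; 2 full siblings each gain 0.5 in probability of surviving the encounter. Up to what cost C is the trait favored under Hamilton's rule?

r to a full sibling = 0.5 (full sibs share both parents — two paths of length 2: r = 2·(1/2)^2 = 1/2).
Hamilton's rule: n·r·B > C, so the trait is favored while C < n·r·B = 2·0.5·0.5 = 0.5.

0.5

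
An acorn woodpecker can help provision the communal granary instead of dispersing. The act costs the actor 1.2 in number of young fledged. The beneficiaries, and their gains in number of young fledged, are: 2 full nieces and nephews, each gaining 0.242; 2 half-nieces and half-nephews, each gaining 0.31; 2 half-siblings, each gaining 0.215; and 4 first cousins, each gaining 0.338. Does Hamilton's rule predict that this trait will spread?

No

Hamilton's rule: the trait is favored when the sum of r·B over every recipient exceeds the actor's cost C.
r to a full niece or nephew = 1/4 (full aunt/uncle↔niece/nephew: two paths of length 3 through the shared grandparent pair: r = 2·(1/2)^3 = 1/4).
r to a half-niece or half-nephew = 0.125 (half-aunt/uncle↔niece/nephew: one path of length 3: r = (1/2)^3 = 1/8).
r to a half-sibling = 0.25 (half-sibs share one parent — one path of length 2: r = (1/2)^2 = 1/4).
r to a first cousin = 1/8 (first cousins share one grandparent pair — two paths of length 4: r = 2·(1/2)^4 = 1/8).
Summing one r·B term per recipient: 2·0.25·0.242 + 2·0.125·0.31 + 2·0.25·0.215 + 4·0.125·0.338 = 0.475.
0.475 < 1.2: the indirect benefit is less than the cost.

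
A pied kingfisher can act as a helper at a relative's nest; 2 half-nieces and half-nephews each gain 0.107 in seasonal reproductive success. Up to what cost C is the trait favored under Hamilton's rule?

r to a half-niece or half-nephew = 1/8 (half-aunt/uncle↔niece/nephew: one path of length 3: r = (1/2)^3 = 1/8).
Hamilton's rule: n·r·B > C, so the trait is favored while C < n·r·B = 2·0.125·0.107 = 0.02675.

0.02675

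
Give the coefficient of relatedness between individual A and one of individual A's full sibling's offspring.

0.25

Each parent–offspring link contributes a factor of 1/2, and independent paths through distinct common ancestors add.
Full aunt/uncle↔niece/nephew: two paths of length 3 through the shared grandparent pair: r = 2·(1/2)^3 = 1/4.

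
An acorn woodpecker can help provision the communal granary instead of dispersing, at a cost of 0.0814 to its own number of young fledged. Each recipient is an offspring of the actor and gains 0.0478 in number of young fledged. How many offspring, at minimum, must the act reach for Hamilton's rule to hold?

r to an offspring = 1/2 (one parent–offspring link: r = (1/2)^1 = 1/2).
Hamilton's rule: n·r·B > C  ⇒  n > C/(r·B) = 0.0814/(0.5·0.0478) = 3.406.
The smallest integer exceeding 3.406 is 4.

4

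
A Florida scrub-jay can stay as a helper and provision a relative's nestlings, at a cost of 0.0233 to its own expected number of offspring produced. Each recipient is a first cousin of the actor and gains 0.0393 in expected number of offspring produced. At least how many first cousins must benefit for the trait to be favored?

r to a first cousin = 1/8 (first cousins share one grandparent pair — two paths of length 4: r = 2·(1/2)^4 = 1/8).
Hamilton's rule: n·r·B > C  ⇒  n > C/(r·B) = 0.0233/(0.125·0.0393) = 4.743.
The smallest integer exceeding 4.743 is 5.

5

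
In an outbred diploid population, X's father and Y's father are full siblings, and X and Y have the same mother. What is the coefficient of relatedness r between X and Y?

0.375

Wright's path rule: contributions from independent ancestry routes add.
X and Y are related in two ways: first cousins through their fathers (r = 1/8) and half-sibs through their shared mother (r = 1/4).
r = 1/8 + 1/4 = 0.375.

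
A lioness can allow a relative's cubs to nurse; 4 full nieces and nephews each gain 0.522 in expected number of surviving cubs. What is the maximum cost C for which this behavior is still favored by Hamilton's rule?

r to a full niece or nephew = 1/4 (full aunt/uncle↔niece/nephew: two paths of length 3 through the shared grandparent pair: r = 2·(1/2)^3 = 1/4).
Hamilton's rule: n·r·B > C, so the trait is favored while C < n·r·B = 4·0.25·0.522 = 0.522.

0.522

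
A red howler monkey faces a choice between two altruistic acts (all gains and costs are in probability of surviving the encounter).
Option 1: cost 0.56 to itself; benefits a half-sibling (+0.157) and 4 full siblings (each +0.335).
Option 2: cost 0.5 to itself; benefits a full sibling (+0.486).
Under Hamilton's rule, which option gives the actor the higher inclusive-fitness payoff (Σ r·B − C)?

Option 1

Option 1: r to a half-sibling = 0.25.
Option 1: r to a full sibling = 0.5.
Option 1: Σ r·B − C = (1·0.25·0.157 + 4·0.5·0.335) − 0.56 = 0.14925.
Option 2: r to a full sibling = 0.5.
Option 2: Σ r·B − C = (1·0.5·0.486) − 0.5 = -0.257.
Option 1 has the higher net inclusive-fitness payoff.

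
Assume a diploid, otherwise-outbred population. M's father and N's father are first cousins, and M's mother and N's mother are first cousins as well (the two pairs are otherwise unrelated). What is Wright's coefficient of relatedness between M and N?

Independent pedigree routes through distinct common ancestors add.
M and N are related in two ways: second cousins through their fathers (r = 1/32) and second cousins through their mothers (r = 1/32).
r = 1/32 + 1/32 = 0.0625.

0.0625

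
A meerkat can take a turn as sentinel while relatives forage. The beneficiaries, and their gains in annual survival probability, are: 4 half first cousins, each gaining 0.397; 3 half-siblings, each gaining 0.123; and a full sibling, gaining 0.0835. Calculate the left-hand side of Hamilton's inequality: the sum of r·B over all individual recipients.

r to a half first cousin = 1/16 (half first cousins share one grandparent — one path of length 4: r = (1/2)^4 = 1/16).
r to a half-sibling = 0.25 (half-sibs share one parent — one path of length 2: r = (1/2)^2 = 1/4).
r to a full sibling = 1/2 (full sibs share both parents — two paths of length 2: r = 2·(1/2)^2 = 1/2).
Summing one r·B term per recipient: 4·0.0625·0.397 + 3·0.25·0.123 + 1·0.5·0.0835 = 0.23325.

0.23325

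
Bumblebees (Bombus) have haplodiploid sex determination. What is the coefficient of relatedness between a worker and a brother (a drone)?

Her haploid brother carries none of their father's genes and a random half of their mother's genome; that half matches the maternal half of her own genome with probability 1/2: r = 1/2 · 1/2 = 1/4.

0.25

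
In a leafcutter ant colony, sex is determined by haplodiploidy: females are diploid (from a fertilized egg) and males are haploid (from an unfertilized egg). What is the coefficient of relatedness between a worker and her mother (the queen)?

One meiotic link between diploid queen and diploid daughter: r = 1/2.

0.5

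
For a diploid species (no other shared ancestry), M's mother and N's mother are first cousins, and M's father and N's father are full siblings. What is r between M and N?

Relatedness sums over independent paths through distinct common ancestors.
M and N are related in two ways: second cousins through their mothers (r = 1/32) and first cousins through their fathers (r = 1/8).
r = 1/32 + 1/8 = 0.15625.

0.15625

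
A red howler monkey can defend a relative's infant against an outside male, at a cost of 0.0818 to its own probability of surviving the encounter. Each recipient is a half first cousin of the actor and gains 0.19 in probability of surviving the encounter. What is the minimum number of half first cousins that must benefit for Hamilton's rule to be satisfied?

r to a half first cousin = 1/16 (half first cousins share one grandparent — one path of length 4: r = (1/2)^4 = 1/16).
Hamilton's rule: n·r·B > C  ⇒  n > C/(r·B) = 0.0818/(0.0625·0.19) = 6.888.
The smallest integer exceeding 6.888 is 7.

7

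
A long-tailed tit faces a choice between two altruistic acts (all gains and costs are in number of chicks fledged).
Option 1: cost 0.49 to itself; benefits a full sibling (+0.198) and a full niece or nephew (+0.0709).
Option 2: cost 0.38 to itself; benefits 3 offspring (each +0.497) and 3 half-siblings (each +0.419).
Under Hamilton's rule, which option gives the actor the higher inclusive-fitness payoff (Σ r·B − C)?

Option 2

Option 1: r to a full sibling = 0.5.
Option 1: r to a full niece or nephew = 0.25.
Option 1: Σ r·B − C = (1·0.5·0.198 + 1·0.25·0.0709) − 0.49 = -0.373275.
Option 2: r to an offspring = 0.5.
Option 2: r to a half-sibling = 0.25.
Option 2: Σ r·B − C = (3·0.5·0.497 + 3·0.25·0.419) − 0.38 = 0.67975.
Option 2 has the higher net inclusive-fitness payoff.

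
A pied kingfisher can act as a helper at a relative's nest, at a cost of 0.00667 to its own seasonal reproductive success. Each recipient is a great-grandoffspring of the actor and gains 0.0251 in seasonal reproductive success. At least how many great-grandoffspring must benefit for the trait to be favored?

r to a great-grandoffspring = 0.125 (three parent–offspring links: r = (1/2)^3 = 1/8).
Hamilton's rule: n·r·B > C  ⇒  n > C/(r·B) = 0.00667/(0.125·0.0251) = 2.126.
The smallest integer exceeding 2.126 is 3.

3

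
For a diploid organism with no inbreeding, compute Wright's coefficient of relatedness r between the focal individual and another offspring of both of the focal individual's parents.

0.5

Each parent–offspring link contributes a factor of 1/2, and independent paths through distinct common ancestors add.
Full sibs share both parents — two paths of length 2: r = 2·(1/2)^2 = 1/2.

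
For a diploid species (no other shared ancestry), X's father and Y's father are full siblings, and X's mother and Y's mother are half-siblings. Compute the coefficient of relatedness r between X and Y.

With two independent routes of shared ancestry, r is the sum of the two contributions.
X and Y are related in two ways: first cousins through their fathers (r = 1/8) and half first cousins through their mothers (r = 1/16).
r = 1/8 + 1/16 = 0.1875.

0.1875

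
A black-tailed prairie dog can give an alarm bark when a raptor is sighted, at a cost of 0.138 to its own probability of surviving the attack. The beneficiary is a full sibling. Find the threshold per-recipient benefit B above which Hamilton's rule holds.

r to a full sibling = 1/2 (full sibs share both parents — two paths of length 2: r = 2·(1/2)^2 = 1/2).
Hamilton's rule with n recipients of equal r: n·r·B > C, so B > C/(n·r) = 0.138/(1·0.5) = 0.276.

0.276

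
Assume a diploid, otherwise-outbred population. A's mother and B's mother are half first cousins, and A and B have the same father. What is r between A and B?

0.265625

Wright's path rule: contributions from independent ancestry routes add.
A and B are related in two ways: half second cousins through their mothers (r = 1/64) and half-sibs through their shared father (r = 1/4).
r = 1/64 + 1/4 = 17/64 = 0.265625.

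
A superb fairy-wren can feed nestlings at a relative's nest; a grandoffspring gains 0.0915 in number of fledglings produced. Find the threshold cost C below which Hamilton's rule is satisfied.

r to a grandoffspring = 0.25 (two parent–offspring links: r = (1/2)^2 = 1/4).
Hamilton's rule: n·r·B > C, so the trait is favored while C < n·r·B = 1·0.25·0.0915 = 0.022875.

0.022875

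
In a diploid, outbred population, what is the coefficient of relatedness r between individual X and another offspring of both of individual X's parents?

Each parent–offspring link contributes a factor of 1/2, and independent paths through distinct common ancestors add.
Full sibs share both parents — two paths of length 2: r = 2·(1/2)^2 = 1/2.

0.5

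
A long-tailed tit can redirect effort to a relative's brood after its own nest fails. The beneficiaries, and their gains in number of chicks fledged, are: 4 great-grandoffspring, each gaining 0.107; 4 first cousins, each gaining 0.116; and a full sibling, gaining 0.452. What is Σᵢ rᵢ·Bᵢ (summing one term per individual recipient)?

0.3375

r to a great-grandoffspring = 1/8 (three parent–offspring links: r = (1/2)^3 = 1/8).
r to a first cousin = 0.125 (first cousins share one grandparent pair — two paths of length 4: r = 2·(1/2)^4 = 1/8).
r to a full sibling = 1/2 (full sibs share both parents — two paths of length 2: r = 2·(1/2)^2 = 1/2).
Summing one r·B term per recipient: 4·0.125·0.107 + 4·0.125·0.116 + 1·0.5·0.452 = 0.3375.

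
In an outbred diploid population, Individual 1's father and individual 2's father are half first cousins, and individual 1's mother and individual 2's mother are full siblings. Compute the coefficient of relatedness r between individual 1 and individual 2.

Independent pedigree routes through distinct common ancestors add.
Individual 1 and individual 2 are related in two ways: half second cousins through their fathers (r = 1/64) and first cousins through their mothers (r = 1/8).
r = 1/64 + 1/8 = 9/64 = 0.140625.

0.140625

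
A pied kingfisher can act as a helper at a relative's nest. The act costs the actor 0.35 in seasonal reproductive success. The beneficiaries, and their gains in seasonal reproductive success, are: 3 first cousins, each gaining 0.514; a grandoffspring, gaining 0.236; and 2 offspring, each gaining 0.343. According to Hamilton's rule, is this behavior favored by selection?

Hamilton's rule: the trait is favored when the sum of r·B over every recipient exceeds the actor's cost C.
r to a first cousin = 1/8 (first cousins share one grandparent pair — two paths of length 4: r = 2·(1/2)^4 = 1/8).
r to a grandoffspring = 1/4 (two parent–offspring links: r = (1/2)^2 = 1/4).
r to an offspring = 1/2 (one parent–offspring link: r = (1/2)^1 = 1/2).
Summing one r·B term per recipient: 3·0.125·0.514 + 1·0.25·0.236 + 2·0.5·0.343 = 0.59475.
0.59475 > 0.35: the indirect benefit exceeds the cost.

Yes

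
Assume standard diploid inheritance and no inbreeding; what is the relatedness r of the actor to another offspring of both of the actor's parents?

0.5

Each parent–offspring link contributes a factor of 1/2, and independent paths through distinct common ancestors add.
Full sibs share both parents — two paths of length 2: r = 2·(1/2)^2 = 1/2.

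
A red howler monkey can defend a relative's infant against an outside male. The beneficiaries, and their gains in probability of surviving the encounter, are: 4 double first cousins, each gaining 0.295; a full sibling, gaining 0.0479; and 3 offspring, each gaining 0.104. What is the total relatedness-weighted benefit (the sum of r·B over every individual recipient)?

0.47495

r to a double first cousin = 1/4 (double first cousins share both grandparent pairs — four paths of length 4: r = 4·(1/2)^4 = 1/4).
r to a full sibling = 1/2 (full sibs share both parents — two paths of length 2: r = 2·(1/2)^2 = 1/2).
r to an offspring = 1/2 (one parent–offspring link: r = (1/2)^1 = 1/2).
Summing one r·B term per recipient: 4·0.25·0.295 + 1·0.5·0.0479 + 3·0.5·0.104 = 0.47495.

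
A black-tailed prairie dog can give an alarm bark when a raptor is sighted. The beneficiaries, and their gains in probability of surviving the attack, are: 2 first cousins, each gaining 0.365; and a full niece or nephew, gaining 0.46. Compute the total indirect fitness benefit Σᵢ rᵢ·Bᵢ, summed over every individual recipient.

r to a first cousin = 0.125 (first cousins share one grandparent pair — two paths of length 4: r = 2·(1/2)^4 = 1/8).
r to a full niece or nephew = 0.25 (full aunt/uncle↔niece/nephew: two paths of length 3 through the shared grandparent pair: r = 2·(1/2)^3 = 1/4).
Summing one r·B term per recipient: 2·0.125·0.365 + 1·0.25·0.46 = 0.20625.

0.20625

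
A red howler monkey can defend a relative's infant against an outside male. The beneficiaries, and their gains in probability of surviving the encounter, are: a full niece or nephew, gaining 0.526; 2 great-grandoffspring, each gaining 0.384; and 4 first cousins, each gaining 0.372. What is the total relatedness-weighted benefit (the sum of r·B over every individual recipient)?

r to a full niece or nephew = 1/4 (full aunt/uncle↔niece/nephew: two paths of length 3 through the shared grandparent pair: r = 2·(1/2)^3 = 1/4).
r to a great-grandoffspring = 0.125 (three parent–offspring links: r = (1/2)^3 = 1/8).
r to a first cousin = 0.125 (first cousins share one grandparent pair — two paths of length 4: r = 2·(1/2)^4 = 1/8).
Summing one r·B term per recipient: 1·0.25·0.526 + 2·0.125·0.384 + 4·0.125·0.372 = 0.4135.

0.4135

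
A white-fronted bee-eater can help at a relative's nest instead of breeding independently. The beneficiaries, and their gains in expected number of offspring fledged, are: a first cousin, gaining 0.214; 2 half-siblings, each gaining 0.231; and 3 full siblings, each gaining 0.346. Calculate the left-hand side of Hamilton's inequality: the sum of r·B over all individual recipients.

r to a first cousin = 1/8 (first cousins share one grandparent pair — two paths of length 4: r = 2·(1/2)^4 = 1/8).
r to a half-sibling = 0.25 (half-sibs share one parent — one path of length 2: r = (1/2)^2 = 1/4).
r to a full sibling = 1/2 (full sibs share both parents — two paths of length 2: r = 2·(1/2)^2 = 1/2).
Summing one r·B term per recipient: 1·0.125·0.214 + 2·0.25·0.231 + 3·0.5·0.346 = 0.66125.

0.66125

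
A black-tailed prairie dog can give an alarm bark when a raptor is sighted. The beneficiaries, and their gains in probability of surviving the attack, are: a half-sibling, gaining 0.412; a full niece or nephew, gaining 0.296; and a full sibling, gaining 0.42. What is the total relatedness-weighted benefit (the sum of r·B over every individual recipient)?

r to a half-sibling = 0.25 (half-sibs share one parent — one path of length 2: r = (1/2)^2 = 1/4).
r to a full niece or nephew = 1/4 (full aunt/uncle↔niece/nephew: two paths of length 3 through the shared grandparent pair: r = 2·(1/2)^3 = 1/4).
r to a full sibling = 1/2 (full sibs share both parents — two paths of length 2: r = 2·(1/2)^2 = 1/2).
Summing one r·B term per recipient: 1·0.25·0.412 + 1·0.25·0.296 + 1·0.5·0.42 = 0.387.

0.387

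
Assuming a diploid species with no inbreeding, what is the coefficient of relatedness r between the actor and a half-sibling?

0.25

Half-sibs share one parent — one path of length 2: r = (1/2)^2 = 1/4.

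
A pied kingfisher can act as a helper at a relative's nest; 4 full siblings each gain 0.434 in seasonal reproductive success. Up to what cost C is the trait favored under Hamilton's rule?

r to a full sibling = 0.5 (full sibs share both parents — two paths of length 2: r = 2·(1/2)^2 = 1/2).
Hamilton's rule: n·r·B > C, so the trait is favored while C < n·r·B = 4·0.5·0.434 = 0.868.

0.868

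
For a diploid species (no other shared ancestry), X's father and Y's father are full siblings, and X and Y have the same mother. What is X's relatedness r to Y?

0.375

Relatedness sums over independent paths through distinct common ancestors.
X and Y are related in two ways: first cousins through their fathers (r = 1/8) and half-sibs through their shared mother (r = 1/4).
r = 1/8 + 1/4 = 3/8 = 0.375.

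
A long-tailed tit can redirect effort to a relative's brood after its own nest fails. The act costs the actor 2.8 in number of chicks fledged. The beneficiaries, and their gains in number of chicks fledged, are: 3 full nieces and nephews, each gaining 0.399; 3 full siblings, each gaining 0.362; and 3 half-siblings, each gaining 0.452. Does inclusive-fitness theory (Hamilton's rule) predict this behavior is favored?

Hamilton's rule: the trait is favored when the sum of r·B over every recipient exceeds the actor's cost C.
r to a full niece or nephew = 1/4 (full aunt/uncle↔niece/nephew: two paths of length 3 through the shared grandparent pair: r = 2·(1/2)^3 = 1/4).
r to a full sibling = 1/2 (full sibs share both parents — two paths of length 2: r = 2·(1/2)^2 = 1/2).
r to a half-sibling = 1/4 (half-sibs share one parent — one path of length 2: r = (1/2)^2 = 1/4).
Summing one r·B term per recipient: 3·0.25·0.399 + 3·0.5·0.362 + 3·0.25·0.452 = 1.18125.
1.18125 < 2.8: the indirect benefit is less than the cost.

No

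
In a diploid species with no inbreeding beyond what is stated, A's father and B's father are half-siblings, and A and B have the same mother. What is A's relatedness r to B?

0.3125

Wright's path rule: contributions from independent ancestry routes add.
A and B are related in two ways: half first cousins through their fathers (r = 1/16) and half-sibs through their shared mother (r = 1/4).
r = 1/16 + 1/4 = 5/16 = 0.3125.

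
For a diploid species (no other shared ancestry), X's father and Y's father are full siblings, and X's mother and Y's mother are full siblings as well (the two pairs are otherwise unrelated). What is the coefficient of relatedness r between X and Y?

With two independent routes of shared ancestry, r is the sum of the two contributions.
X and Y are related in two ways: first cousins through their fathers (r = 1/8) and first cousins through their mothers (r = 1/8) — i.e. double first cousins.
r = 1/8 + 1/8 = 0.25.

0.25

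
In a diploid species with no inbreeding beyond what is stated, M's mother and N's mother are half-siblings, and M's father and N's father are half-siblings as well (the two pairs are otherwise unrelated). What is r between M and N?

Relatedness sums over independent paths through distinct common ancestors.
M and N are related in two ways: half first cousins through their mothers (r = 1/16) and half first cousins through their fathers (r = 1/16).
r = 1/16 + 1/16 = 0.125.

0.125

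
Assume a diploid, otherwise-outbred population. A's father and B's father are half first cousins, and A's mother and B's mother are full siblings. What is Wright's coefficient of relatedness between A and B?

0.140625

With two independent routes of shared ancestry, r is the sum of the two contributions.
A and B are related in two ways: half second cousins through their fathers (r = 1/64) and first cousins through their mothers (r = 1/8).
r = 1/64 + 1/8 = 9/64 = 0.140625.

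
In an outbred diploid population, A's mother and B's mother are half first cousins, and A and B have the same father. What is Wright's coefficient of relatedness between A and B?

Independent pedigree routes through distinct common ancestors add.
A and B are related in two ways: half second cousins through their mothers (r = 1/64) and half-sibs through their shared father (r = 1/4).
r = 1/64 + 1/4 = 0.265625.

0.265625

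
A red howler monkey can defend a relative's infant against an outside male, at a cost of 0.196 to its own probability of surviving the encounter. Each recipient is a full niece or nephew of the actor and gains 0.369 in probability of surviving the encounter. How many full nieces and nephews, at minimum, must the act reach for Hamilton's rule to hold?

3

r to a full niece or nephew = 0.25 (full aunt/uncle↔niece/nephew: two paths of length 3 through the shared grandparent pair: r = 2·(1/2)^3 = 1/4).
Hamilton's rule: n·r·B > C  ⇒  n > C/(r·B) = 0.196/(0.25·0.369) = 2.125.
The smallest integer exceeding 2.125 is 3.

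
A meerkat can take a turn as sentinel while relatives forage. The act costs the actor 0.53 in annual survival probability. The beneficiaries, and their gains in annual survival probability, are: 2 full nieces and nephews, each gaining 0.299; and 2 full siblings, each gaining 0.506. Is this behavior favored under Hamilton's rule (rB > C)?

Yes

Hamilton's rule: the trait is favored when the sum of r·B over every recipient exceeds the actor's cost C.
r to a full niece or nephew = 1/4 (full aunt/uncle↔niece/nephew: two paths of length 3 through the shared grandparent pair: r = 2·(1/2)^3 = 1/4).
r to a full sibling = 0.5 (full sibs share both parents — two paths of length 2: r = 2·(1/2)^2 = 1/2).
Summing one r·B term per recipient: 2·0.25·0.299 + 2·0.5·0.506 = 0.6555.
0.6555 > 0.53: the indirect benefit exceeds the cost.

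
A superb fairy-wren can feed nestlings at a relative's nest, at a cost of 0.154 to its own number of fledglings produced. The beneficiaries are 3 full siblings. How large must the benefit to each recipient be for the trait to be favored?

0.1027

r to a full sibling = 0.5 (full sibs share both parents — two paths of length 2: r = 2·(1/2)^2 = 1/2).
Hamilton's rule with n recipients of equal r: n·r·B > C, so B > C/(n·r) = 0.154/(3·0.5) = 0.1027.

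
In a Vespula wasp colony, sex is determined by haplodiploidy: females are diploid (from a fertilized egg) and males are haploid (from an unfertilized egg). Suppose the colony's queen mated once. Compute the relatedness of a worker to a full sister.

0.75

Haplodiploid full sisters inherit their father's entire haploid genome identically (contributing 1/2) and on average half of their mother's contribution (1/2 · 1/2 = 1/4); r = 1/2 + 1/4 = 3/4.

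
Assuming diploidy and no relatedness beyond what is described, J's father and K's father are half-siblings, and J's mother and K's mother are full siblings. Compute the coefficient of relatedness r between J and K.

Independent pedigree routes through distinct common ancestors add.
J and K are related in two ways: half first cousins through their fathers (r = 1/16) and first cousins through their mothers (r = 1/8).
r = 1/16 + 1/8 = 0.1875.

0.1875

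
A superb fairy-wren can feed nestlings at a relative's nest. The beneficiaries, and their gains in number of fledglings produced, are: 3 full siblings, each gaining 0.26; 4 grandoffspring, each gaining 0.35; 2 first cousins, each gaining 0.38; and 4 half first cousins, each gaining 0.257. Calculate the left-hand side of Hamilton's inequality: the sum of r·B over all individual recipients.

0.89925

r to a full sibling = 0.5 (full sibs share both parents — two paths of length 2: r = 2·(1/2)^2 = 1/2).
r to a grandoffspring = 1/4 (two parent–offspring links: r = (1/2)^2 = 1/4).
r to a first cousin = 0.125 (first cousins share one grandparent pair — two paths of length 4: r = 2·(1/2)^4 = 1/8).
r to a half first cousin = 0.0625 (half first cousins share one grandparent — one path of length 4: r = (1/2)^4 = 1/16).
Summing one r·B term per recipient: 3·0.5·0.26 + 4·0.25·0.35 + 2·0.125·0.38 + 4·0.0625·0.257 = 0.89925.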